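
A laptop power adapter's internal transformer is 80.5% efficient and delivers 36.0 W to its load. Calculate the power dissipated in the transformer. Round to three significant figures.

P_loss ≈ 8.72 W

P_in = P_out/η = 36.0/0.805 = 44.7205 W.
P_loss = P_in − P_out = 44.7205 − 36.0 = 8.72 W.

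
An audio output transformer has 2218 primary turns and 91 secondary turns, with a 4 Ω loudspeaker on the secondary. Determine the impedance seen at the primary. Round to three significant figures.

Z_p ≈ 2380 Ω

Z_p = (N_p/N_s)² × Z_s = (2218/91)² × 4 = 2380 Ω.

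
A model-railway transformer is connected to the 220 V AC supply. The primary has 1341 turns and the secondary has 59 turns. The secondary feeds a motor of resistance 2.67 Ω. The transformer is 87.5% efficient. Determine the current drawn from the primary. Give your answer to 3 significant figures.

V_s = 220 × 59/1341 = 9.6793 V.
I_s = V_s/R = 9.6793/2.67 = 3.6252 A.
P_out = V_s I_s = 9.6793 × 3.6252 = 35.090 W.
P_in = P_out/η = 35.090/0.875 = 40.103 W.
I_p = P_in/V_p = 40.103/220 = 0.182 A.

I_p ≈ 0.182 A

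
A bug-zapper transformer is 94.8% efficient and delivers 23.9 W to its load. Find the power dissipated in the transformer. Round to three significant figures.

P_in = P_out/η = 23.9/0.948 = 25.2110 W.
P_loss = P_in − P_out = 25.2110 − 23.9 = 1.31 W.

P_loss ≈ 1.31 W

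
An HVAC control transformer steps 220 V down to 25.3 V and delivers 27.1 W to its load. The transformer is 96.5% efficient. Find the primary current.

P_in = P_out/η = 27.1/0.965 = 28.083 W.
I_p = P_in/V_p = 28.083/220 = 0.128 A.

I_p ≈ 0.128 A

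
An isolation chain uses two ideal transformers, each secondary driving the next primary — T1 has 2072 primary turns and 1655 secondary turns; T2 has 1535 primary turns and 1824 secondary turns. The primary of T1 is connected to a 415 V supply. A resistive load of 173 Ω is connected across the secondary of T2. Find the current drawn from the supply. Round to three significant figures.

After T1: V = 415.00 × 1655/2072 = 331.48 V.
After T2: V = 331.48 × 1824/1535 = 393.89 V.
I_load = 393.89/173 = 2.2768 A, so P_out = 393.89 × 2.2768 = 896.81 W.
All ideal ⇒ P_in = P_out, so I_supply = 896.81/415 = 2.16 A.

I_supply ≈ 2.16 A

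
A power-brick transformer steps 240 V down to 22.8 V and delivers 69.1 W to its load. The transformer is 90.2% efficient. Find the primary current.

P_in = P_out/η = 69.1/0.902 = 76.608 W.
I_p = P_in/V_p = 76.608/240 = 0.319 A.

I_p ≈ 0.319 A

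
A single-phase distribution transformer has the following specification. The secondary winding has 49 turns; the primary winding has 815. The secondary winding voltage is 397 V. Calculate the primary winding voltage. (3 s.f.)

V_p ≈ 6600 V

V_p/V_s = N_p/N_s, so V_p = 397 × 815/49 = 6600 V.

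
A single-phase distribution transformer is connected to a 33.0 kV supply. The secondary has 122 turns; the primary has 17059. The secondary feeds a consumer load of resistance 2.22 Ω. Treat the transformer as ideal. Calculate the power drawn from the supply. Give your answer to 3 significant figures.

P ≈ 25100 W

V_s = V_p × N_s/N_p = 33000 × 122/17059 = 236.00 V.
I_s = V_s/R = 236.00/2.22 = 106.31 A.
I_p = I_s × N_s/N_p = 106.31 × 122/17059 = 0.76028 A.
P = V_p I_p = 33000 × 0.76028 = 25100 W.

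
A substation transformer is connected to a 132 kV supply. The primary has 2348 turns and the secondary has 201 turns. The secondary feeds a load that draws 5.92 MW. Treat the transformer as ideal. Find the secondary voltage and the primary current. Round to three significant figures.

V_s ≈ 11300 V, I_p ≈ 44.8 A

V_s = V_p × N_s/N_p = 132000 × 201/2348 = 11300 V.
I_s = P/V_s = 5.92×10^6/11300 = 523.90 A.
I_p = I_s × N_s/N_p = 523.90 × 201/2348 = 44.8 A.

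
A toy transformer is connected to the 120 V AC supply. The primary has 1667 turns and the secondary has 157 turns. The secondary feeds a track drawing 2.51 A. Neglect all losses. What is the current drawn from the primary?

For an ideal transformer I_p N_p = I_s N_s, so I_p = 2.51 × 157/1667 = 0.236 A.

I_p ≈ 0.236 A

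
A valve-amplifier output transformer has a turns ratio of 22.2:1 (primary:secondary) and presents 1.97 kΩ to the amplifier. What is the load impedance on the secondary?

Z_s ≈ 4.00 Ω

Z_s = Z_p/(N_p/N_s)² = 1970/22.2² = 4.00 Ω.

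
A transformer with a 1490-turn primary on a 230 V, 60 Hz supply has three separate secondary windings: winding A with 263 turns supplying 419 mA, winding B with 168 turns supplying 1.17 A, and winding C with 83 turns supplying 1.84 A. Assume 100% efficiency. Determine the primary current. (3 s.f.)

I_p ≈ 0.308 A

V_A = 230 × 263/1490 = 40.597 V; V_B = 230 × 168/1490 = 25.933 V; V_C = 230 × 83/1490 = 12.812 V.
P_out = V_A I_A + V_B I_B + V_C I_C = 40.597×0.419 + 25.933×1.17 + 12.812×1.84 = 17.010 + 30.341 + 23.574 = 70.926 W.
Ideal ⇒ P_in = P_out, so I_p = P_out/V_p = 70.926/230 = 0.308 A.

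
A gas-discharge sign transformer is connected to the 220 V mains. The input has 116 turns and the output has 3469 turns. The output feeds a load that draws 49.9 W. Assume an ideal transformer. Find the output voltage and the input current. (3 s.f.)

V_out ≈ 6580 V, I_in ≈ 0.227 A

V_out = V_in × N_out/N_in = 220 × 3469/116 = 6579.1 V.
I_out = P/V_out = 49.9/6579.1 = 0.0075846 A.
I_in = I_out × N_out/N_in = 0.0075846 × 3469/116 = 0.227 A.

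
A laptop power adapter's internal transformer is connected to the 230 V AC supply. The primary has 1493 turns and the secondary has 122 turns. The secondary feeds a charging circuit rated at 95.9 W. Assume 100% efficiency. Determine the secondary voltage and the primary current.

V_s = V_p × N_s/N_p = 230 × 122/1493 = 18.794 V.
I_s = P/V_s = 95.9/18.794 = 5.1026 A.
I_p = I_s × N_s/N_p = 5.1026 × 122/1493 = 0.417 A.

V_s ≈ 18.8 V, I_p ≈ 0.417 A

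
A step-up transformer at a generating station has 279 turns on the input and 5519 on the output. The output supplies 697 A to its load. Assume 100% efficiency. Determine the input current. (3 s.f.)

For an ideal transformer I_in/I_out = N_out/N_in, so I_in = 697 × 5519/279 = 13800 A.

I_in ≈ 13800 A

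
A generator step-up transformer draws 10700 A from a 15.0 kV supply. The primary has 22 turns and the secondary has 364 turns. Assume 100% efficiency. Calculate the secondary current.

I_s ≈ 647 A

I_s/I_p = N_p/N_s, so I_s = 10700 × 22/364 = 647 A.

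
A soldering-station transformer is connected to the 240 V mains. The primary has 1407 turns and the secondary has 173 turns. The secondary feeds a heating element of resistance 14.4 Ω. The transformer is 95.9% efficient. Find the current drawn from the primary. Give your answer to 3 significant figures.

I_p ≈ 0.263 A

V_s = 240 × 173/1407 = 29.510 V.
I_s = V_s/R = 29.510/14.4 = 2.0493 A.
P_out = V_s I_s = 29.510 × 2.0493 = 60.473 W.
P_in = P_out/η = 60.473/0.959 = 63.059 W.
I_p = P_in/V_p = 63.059/240 = 0.263 A.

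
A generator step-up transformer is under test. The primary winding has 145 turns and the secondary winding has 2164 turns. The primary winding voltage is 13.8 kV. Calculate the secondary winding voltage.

V_s/V_p = N_s/N_p, so V_s = 13800 × 2164/145 = 206000 V.

V_s ≈ 206000 V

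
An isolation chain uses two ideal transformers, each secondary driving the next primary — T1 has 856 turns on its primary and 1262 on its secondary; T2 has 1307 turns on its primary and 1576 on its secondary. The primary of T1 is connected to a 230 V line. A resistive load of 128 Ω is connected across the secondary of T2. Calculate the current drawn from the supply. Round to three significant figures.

After T1: V = 230.00 × 1262/856 = 339.09 V.
After T2: V = 339.09 × 1576/1307 = 408.88 V.
I_load = 408.88/128 = 3.1944 A, so P_out = 408.88 × 3.1944 = 1306.1 W.
All ideal ⇒ P_in = P_out, so I_supply = 1306.1/230 = 5.68 A.

I_supply ≈ 5.68 A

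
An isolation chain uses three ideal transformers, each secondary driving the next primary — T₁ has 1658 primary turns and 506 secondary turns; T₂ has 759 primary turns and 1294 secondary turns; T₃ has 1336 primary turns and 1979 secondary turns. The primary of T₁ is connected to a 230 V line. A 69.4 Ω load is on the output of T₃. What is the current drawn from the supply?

I_supply ≈ 1.97 A

After T₁: V = 230.00 × 506/1658 = 70.193 V.
After T₂: V = 70.193 × 1294/759 = 119.67 V.
After T₃: V = 119.67 × 1979/1336 = 177.27 V.
I_load = 177.27/69.4 = 2.5543 A, so P_out = 177.27 × 2.5543 = 452.78 W.
All ideal ⇒ P_in = P_out, so I_supply = 452.78/230 = 1.97 A.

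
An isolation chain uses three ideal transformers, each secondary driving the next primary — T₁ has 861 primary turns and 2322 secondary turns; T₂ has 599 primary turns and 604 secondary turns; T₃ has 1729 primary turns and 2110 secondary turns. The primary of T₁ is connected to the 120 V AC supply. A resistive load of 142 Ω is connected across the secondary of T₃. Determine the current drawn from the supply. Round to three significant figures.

I_supply ≈ 9.31 A

After T₁: V = 120.00 × 2322/861 = 323.62 V.
After T₂: V = 323.62 × 604/599 = 326.33 V.
After T₃: V = 326.33 × 2110/1729 = 398.23 V.
I_load = 398.23/142 = 2.8045 A, so P_out = 398.23 × 2.8045 = 1116.8 W.
All ideal ⇒ P_in = P_out, so I_supply = 1116.8/120 = 9.31 A.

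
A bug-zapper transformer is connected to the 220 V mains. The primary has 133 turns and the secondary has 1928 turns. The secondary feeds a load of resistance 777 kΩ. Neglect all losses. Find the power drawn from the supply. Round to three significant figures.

P ≈ 13.1 W

V_s = V_p × N_s/N_p = 220 × 1928/133 = 3189.2 V.
I_s = V_s/R = 3189.2/777000 = 0.0041045 A.
I_p = I_s × N_s/N_p = 0.0041045 × 1928/133 = 0.059499 A.
P = V_p I_p = 220 × 0.059499 = 13.1 W.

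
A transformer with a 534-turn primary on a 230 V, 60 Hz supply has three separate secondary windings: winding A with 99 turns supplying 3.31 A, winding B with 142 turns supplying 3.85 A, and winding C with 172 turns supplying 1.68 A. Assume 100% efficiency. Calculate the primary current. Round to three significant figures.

I_p ≈ 2.18 A

V_A = 230 × 99/534 = 42.640 V; V_B = 230 × 142/534 = 61.161 V; V_C = 230 × 172/534 = 74.082 V.
P_out = V_A I_A + V_B I_B + V_C I_C = 42.640×3.31 + 61.161×3.85 + 74.082×1.68 = 141.14 + 235.47 + 124.46 = 501.07 W.
Ideal ⇒ P_in = P_out, so I_p = P_out/V_p = 501.07/230 = 2.18 A.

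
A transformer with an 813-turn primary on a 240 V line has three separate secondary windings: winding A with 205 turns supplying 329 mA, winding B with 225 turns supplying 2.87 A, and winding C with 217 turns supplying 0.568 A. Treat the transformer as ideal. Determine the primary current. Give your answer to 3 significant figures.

V_A = 240 × 205/813 = 60.517 V; V_B = 240 × 225/813 = 66.421 V; V_C = 240 × 217/813 = 64.059 V.
P_out = V_A I_A + V_B I_B + V_C I_C = 60.517×0.329 + 66.421×2.87 + 64.059×0.568 = 19.910 + 190.63 + 36.386 = 246.92 W.
Ideal ⇒ P_in = P_out, so I_p = P_out/V_p = 246.92/240 = 1.03 A.

I_p ≈ 1.03 A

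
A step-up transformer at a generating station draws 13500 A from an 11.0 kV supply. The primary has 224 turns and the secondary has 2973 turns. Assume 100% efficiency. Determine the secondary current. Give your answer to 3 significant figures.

I_s ≈ 1020 A

I_s/I_p = N_p/N_s, so I_s = 13500 × 224/2973 = 1020 A.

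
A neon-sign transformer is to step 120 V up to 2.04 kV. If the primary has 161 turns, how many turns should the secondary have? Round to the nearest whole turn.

N_s/N_p = V_s/V_p, so N_s = 161 × 2040/120 = 2737.0 ≈ 2737 turns.

N_s = 2737 turns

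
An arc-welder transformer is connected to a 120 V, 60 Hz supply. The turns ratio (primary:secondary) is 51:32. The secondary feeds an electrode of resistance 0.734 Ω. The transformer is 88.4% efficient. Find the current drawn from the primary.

V_s = 120 × 32/51 = 75.294 V.
I_s = V_s/R = 75.294/0.734 = 102.58 A.
P_out = V_s I_s = 75.294 × 102.58 = 7723.7 W.
P_in = P_out/η = 7723.7/0.884 = 8737.2 W.
I_p = P_in/V_p = 8737.2/120 = 72.8 A.

I_p ≈ 72.8 A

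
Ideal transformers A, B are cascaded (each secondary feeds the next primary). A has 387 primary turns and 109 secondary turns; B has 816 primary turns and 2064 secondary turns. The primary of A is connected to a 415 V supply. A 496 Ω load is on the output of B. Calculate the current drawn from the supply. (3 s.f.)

I_supply ≈ 0.425 A

Secondary of A: V = 415.00 × 109/387 = 116.89 V.
Secondary of B: V = 116.89 × 2064/816 = 295.65 V.
I_load = 295.65/496 = 0.59608 A, so P_out = 295.65 × 0.59608 = 176.23 W.
All ideal ⇒ P_in = P_out, so I_supply = 176.23/415 = 0.425 A.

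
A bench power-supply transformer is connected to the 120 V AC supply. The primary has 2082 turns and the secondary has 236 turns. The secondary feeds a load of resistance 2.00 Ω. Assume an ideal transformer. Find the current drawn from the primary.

V_s = V_p × N_s/N_p = 120 × 236/2082 = 13.602 V.
I_s = V_s/R = 13.602/2.00 = 6.8012 A.
For an ideal transformer I_p N_p = I_s N_s, so I_p = 6.8012 × 236/2082 = 0.771 A.

I_p ≈ 0.771 A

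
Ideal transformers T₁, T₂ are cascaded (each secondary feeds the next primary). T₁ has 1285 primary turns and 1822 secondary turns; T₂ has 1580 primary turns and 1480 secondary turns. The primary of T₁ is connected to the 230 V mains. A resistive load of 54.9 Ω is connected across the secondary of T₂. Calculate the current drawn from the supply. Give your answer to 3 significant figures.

I_supply ≈ 7.39 A

Secondary of T₁: V = 230.00 × 1822/1285 = 326.12 V.
Secondary of T₂: V = 326.12 × 1480/1580 = 305.48 V.
I_load = 305.48/54.9 = 5.5642 A, so P_out = 305.48 × 5.5642 = 1699.7 W.
All ideal ⇒ P_in = P_out, so I_supply = 1699.7/230 = 7.39 A.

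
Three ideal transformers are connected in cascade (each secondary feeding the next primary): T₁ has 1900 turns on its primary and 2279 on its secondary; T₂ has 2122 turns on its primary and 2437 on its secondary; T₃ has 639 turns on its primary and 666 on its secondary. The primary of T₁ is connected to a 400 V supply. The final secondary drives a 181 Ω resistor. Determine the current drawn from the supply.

I_supply ≈ 4.56 A

After T₁: V = 400.00 × 2279/1900 = 479.79 V.
After T₂: V = 479.79 × 2437/2122 = 551.01 V.
After T₃: V = 551.01 × 666/639 = 574.29 V.
I_load = 574.29/181 = 3.1729 A, so P_out = 574.29 × 3.1729 = 1822.2 W.
All ideal ⇒ P_in = P_out, so I_supply = 1822.2/400 = 4.56 A.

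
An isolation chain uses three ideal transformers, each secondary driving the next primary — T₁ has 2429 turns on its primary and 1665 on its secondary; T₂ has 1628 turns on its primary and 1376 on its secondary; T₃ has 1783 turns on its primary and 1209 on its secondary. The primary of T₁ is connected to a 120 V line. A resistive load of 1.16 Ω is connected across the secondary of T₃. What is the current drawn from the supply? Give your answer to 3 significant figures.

Secondary of T₁: V = 120.00 × 1665/2429 = 82.256 V.
Secondary of T₂: V = 82.256 × 1376/1628 = 69.524 V.
Secondary of T₃: V = 69.524 × 1209/1783 = 47.142 V.
I_load = 47.142/1.16 = 40.640 A, so P_out = 47.142 × 40.640 = 1915.8 W.
All ideal ⇒ P_in = P_out, so I_supply = 1915.8/120 = 16.0 A.

I_supply ≈ 16.0 A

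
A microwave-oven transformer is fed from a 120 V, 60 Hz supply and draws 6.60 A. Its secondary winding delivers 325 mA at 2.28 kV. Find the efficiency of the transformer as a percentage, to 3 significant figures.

η ≈ 93.6%

P_in = 120 × 6.60 = 792.000 W.
P_out = 2280 × 0.325 = 741.000 W.
η = P_out/P_in = 741.000/792.000 = 0.936.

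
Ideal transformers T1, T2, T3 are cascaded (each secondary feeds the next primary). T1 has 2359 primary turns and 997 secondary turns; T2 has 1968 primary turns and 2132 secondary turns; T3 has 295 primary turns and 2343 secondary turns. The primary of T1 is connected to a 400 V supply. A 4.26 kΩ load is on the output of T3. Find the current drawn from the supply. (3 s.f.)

I_supply ≈ 1.24 A

Secondary of T1: V = 400.00 × 997/2359 = 169.05 V.
Secondary of T2: V = 169.05 × 2132/1968 = 183.14 V.
Secondary of T3: V = 183.14 × 2343/295 = 1454.6 V.
I_load = 1454.6/4260 = 0.34145 A, so P_out = 1454.6 × 0.34145 = 496.67 W.
All ideal ⇒ P_in = P_out, so I_supply = 496.67/400 = 1.24 A.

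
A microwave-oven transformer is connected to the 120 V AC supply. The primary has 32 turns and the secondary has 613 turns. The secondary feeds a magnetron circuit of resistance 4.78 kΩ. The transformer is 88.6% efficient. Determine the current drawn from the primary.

V_s = 120 × 613/32 = 2298.8 V.
I_s = V_s/R = 2298.8/4780 = 0.48091 A.
P_out = V_s I_s = 2298.8 × 0.48091 = 1105.5 W.
P_in = P_out/η = 1105.5/0.886 = 1247.7 W.
I_p = P_in/V_p = 1247.7/120 = 10.4 A.

I_p ≈ 10.4 A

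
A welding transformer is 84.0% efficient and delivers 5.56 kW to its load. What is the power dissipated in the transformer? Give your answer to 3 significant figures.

P_loss ≈ 1060 W

P_in = P_out/η = 5560/0.840 = 6619.05 W.
P_loss = P_in − P_out = 6619.05 − 5560 = 1060 W.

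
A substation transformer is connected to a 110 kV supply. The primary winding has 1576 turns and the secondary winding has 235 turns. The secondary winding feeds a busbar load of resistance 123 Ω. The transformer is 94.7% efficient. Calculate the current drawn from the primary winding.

V_s = 110000 × 235/1576 = 16402 V.
I_s = V_s/R = 16402/123 = 133.35 A.
P_out = V_s I_s = 16402 × 133.35 = 2.1873×10^6 W.
P_in = P_out/η = 2.1873×10^6/0.947 = 2.3097×10^6 W.
I_p = P_in/V_p = 2.3097×10^6/110000 = 21.0 A.

I_p ≈ 21.0 A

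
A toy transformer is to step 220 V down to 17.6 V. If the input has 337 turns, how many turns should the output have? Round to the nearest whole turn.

N_out/N_in = V_out/V_in, so N_out = 337 × 17.6/220 = 27.0 ≈ 27 turns.

N_out = 27 turns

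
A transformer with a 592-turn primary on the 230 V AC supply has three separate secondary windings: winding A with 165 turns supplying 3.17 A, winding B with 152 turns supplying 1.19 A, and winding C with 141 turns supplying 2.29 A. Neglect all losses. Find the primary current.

V_A = 230 × 165/592 = 64.105 V; V_B = 230 × 152/592 = 59.054 V; V_C = 230 × 141/592 = 54.780 V.
P_out = V_A I_A + V_B I_B + V_C I_C = 64.105×3.17 + 59.054×1.19 + 54.780×2.29 = 203.21 + 70.274 + 125.45 = 398.93 W.
Ideal ⇒ P_in = P_out, so I_p = P_out/V_p = 398.93/230 = 1.73 A.

I_p ≈ 1.73 A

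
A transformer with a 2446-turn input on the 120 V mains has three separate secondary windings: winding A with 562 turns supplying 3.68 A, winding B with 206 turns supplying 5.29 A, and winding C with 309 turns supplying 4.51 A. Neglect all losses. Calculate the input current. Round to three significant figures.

V_A = 120 × 562/2446 = 27.572 V; V_B = 120 × 206/2446 = 10.106 V; V_C = 120 × 309/2446 = 15.159 V.
P_out = V_A I_A + V_B I_B + V_C I_C = 27.572×3.68 + 10.106×5.29 + 15.159×4.51 = 101.46 + 53.462 + 68.369 = 223.29 W.
Ideal ⇒ P_in = P_out, so I_in = P_out/V_in = 223.29/120 = 1.86 A.

I_in ≈ 1.86 A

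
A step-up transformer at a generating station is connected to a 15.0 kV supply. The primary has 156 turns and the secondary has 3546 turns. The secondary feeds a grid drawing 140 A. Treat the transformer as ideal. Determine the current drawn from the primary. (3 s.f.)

I_p ≈ 3180 A

For an ideal transformer I_p N_p = I_s N_s, so I_p = 140 × 3546/156 = 3180 A.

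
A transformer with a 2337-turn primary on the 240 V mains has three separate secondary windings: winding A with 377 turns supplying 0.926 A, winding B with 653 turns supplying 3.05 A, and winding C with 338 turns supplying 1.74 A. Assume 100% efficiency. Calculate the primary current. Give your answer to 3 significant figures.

V_A = 240 × 377/2337 = 38.716 V; V_B = 240 × 653/2337 = 67.060 V; V_C = 240 × 338/2337 = 34.711 V.
P_out = V_A I_A + V_B I_B + V_C I_C = 38.716×0.926 + 67.060×3.05 + 34.711×1.74 = 35.851 + 204.53 + 60.397 = 300.78 W.
Ideal ⇒ P_in = P_out, so I_p = P_out/V_p = 300.78/240 = 1.25 A.

I_p ≈ 1.25 A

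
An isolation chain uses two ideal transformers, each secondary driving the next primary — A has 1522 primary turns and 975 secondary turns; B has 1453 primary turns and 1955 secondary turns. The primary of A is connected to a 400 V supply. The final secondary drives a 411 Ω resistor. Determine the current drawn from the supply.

I_supply ≈ 0.723 A

After A: V = 400.00 × 975/1522 = 256.24 V.
After B: V = 256.24 × 1955/1453 = 344.77 V.
I_load = 344.77/411 = 0.83886 A, so P_out = 344.77 × 0.83886 = 289.21 W.
All ideal ⇒ P_in = P_out, so I_supply = 289.21/400 = 0.723 A.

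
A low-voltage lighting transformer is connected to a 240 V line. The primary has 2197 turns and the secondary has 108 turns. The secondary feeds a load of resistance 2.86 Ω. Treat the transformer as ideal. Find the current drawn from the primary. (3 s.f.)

I_p ≈ 0.203 A

V_s = V_p × N_s/N_p = 240 × 108/2197 = 11.798 V.
I_s = V_s/R = 11.798/2.86 = 4.1251 A.
For an ideal transformer I_p N_p = I_s N_s, so I_p = 4.1251 × 108/2197 = 0.203 A.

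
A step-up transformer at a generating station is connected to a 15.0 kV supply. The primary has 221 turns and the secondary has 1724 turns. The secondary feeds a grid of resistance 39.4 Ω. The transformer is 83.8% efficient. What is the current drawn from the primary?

V_s = 15000 × 1724/221 = 117010 V.
I_s = V_s/R = 117010/39.4 = 2969.9 A.
P_out = V_s I_s = 117010 × 2969.9 = 3.4752×10^8 W.
P_in = P_out/η = 3.4752×10^8/0.838 = 4.1470×10^8 W.
I_p = P_in/V_p = 4.1470×10^8/15000 = 27600 A.

I_p ≈ 27600 A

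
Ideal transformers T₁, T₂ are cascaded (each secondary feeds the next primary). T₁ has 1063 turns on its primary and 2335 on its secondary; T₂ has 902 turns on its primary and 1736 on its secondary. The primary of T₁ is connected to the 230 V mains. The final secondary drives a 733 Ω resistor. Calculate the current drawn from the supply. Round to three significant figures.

After T₁: V = 230.00 × 2335/1063 = 505.22 V.
After T₂: V = 505.22 × 1736/902 = 972.35 V.
I_load = 972.35/733 = 1.3265 A, so P_out = 972.35 × 1.3265 = 1289.9 W.
All ideal ⇒ P_in = P_out, so I_supply = 1289.9/230 = 5.61 A.

I_supply ≈ 5.61 A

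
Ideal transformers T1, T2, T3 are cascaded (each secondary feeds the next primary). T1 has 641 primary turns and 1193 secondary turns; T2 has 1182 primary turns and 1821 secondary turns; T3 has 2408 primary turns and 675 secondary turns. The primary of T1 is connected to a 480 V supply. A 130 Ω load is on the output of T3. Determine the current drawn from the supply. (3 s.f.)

After T1: V = 480.00 × 1193/641 = 893.35 V.
After T2: V = 893.35 × 1821/1182 = 1376.3 V.
After T3: V = 1376.3 × 675/2408 = 385.80 V.
I_load = 385.80/130 = 2.9677 A, so P_out = 385.80 × 2.9677 = 1144.9 W.
All ideal ⇒ P_in = P_out, so I_supply = 1144.9/480 = 2.39 A.

I_supply ≈ 2.39 A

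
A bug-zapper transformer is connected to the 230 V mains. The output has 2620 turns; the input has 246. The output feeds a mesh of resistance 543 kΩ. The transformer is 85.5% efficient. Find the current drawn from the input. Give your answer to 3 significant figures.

I_in ≈ 0.0562 A

V_out = 230 × 2620/246 = 2449.6 V.
I_out = V_out/R = 2449.6/543000 = 0.0045112 A.
P_out = V_out I_out = 2449.6 × 0.0045112 = 11.051 W.
P_in = P_out/η = 11.051/0.855 = 12.925 W.
I_in = P_in/V_in = 12.925/230 = 0.0562 A.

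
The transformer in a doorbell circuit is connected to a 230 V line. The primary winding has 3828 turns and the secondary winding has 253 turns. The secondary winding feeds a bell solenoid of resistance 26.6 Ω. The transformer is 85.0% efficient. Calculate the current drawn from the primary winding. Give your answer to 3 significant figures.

V_s = 230 × 253/3828 = 15.201 V.
I_s = V_s/R = 15.201/26.6 = 0.57147 A.
P_out = V_s I_s = 15.201 × 0.57147 = 8.6870 W.
P_in = P_out/η = 8.6870/0.850 = 10.220 W.
I_p = P_in/V_p = 10.220/230 = 0.0444 A.

I_p ≈ 0.0444 A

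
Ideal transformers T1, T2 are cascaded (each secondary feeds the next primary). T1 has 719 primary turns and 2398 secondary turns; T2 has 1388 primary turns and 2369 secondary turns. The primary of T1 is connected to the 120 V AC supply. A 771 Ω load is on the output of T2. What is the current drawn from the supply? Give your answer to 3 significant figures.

Secondary of T1: V = 120.00 × 2398/719 = 400.22 V.
Secondary of T2: V = 400.22 × 2369/1388 = 683.09 V.
I_load = 683.09/771 = 0.88598 A, so P_out = 683.09 × 0.88598 = 605.20 W.
All ideal ⇒ P_in = P_out, so I_supply = 605.20/120 = 5.04 A.

I_supply ≈ 5.04 A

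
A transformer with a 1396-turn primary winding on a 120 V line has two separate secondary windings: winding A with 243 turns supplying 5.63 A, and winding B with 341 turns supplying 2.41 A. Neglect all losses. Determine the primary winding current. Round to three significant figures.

I_p ≈ 1.57 A

V_A = 120 × 243/1396 = 20.888 V; V_B = 120 × 341/1396 = 29.312 V.
P_out = V_A I_A + V_B I_B = 20.888×5.63 + 29.312×2.41 = 117.60 + 70.643 = 188.24 W.
Ideal ⇒ P_in = P_out, so I_p = P_out/V_p = 188.24/120 = 1.57 A.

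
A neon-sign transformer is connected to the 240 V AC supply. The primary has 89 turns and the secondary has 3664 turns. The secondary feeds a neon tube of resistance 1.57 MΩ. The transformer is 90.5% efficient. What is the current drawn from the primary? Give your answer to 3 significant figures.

V_s = 240 × 3664/89 = 9880.4 V.
I_s = V_s/R = 9880.4/(1.57×10^6) = 0.0062933 A.
P_out = V_s I_s = 9880.4 × 0.0062933 = 62.180 W.
P_in = P_out/η = 62.180/0.905 = 68.708 W.
I_p = P_in/V_p = 68.708/240 = 0.286 A.

I_p ≈ 0.286 A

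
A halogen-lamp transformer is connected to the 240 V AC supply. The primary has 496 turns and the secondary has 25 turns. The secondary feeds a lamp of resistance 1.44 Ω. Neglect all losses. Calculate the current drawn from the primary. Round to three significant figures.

V_s = V_p × N_s/N_p = 240 × 25/496 = 12.097 V.
I_s = V_s/R = 12.097/1.44 = 8.4005 A.
For an ideal transformer I_p N_p = I_s N_s, so I_p = 8.4005 × 25/496 = 0.423 A.

I_p ≈ 0.423 A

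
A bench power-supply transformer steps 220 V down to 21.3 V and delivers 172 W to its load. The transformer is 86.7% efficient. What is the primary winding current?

I_p ≈ 0.902 A

P_in = P_out/η = 172/0.867 = 198.39 W.
I_p = P_in/V_p = 198.39/220 = 0.902 A.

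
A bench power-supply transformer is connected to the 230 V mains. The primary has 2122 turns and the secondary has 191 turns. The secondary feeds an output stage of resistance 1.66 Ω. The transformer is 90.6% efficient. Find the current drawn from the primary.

V_s = 230 × 191/2122 = 20.702 V.
I_s = V_s/R = 20.702/1.66 = 12.471 A.
P_out = V_s I_s = 20.702 × 12.471 = 258.18 W.
P_in = P_out/η = 258.18/0.906 = 284.97 W.
I_p = P_in/V_p = 284.97/230 = 1.24 A.

I_p ≈ 1.24 A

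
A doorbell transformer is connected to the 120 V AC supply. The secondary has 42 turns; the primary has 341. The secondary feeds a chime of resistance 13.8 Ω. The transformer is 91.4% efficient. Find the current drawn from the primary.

I_p ≈ 0.144 A

V_s = 120 × 42/341 = 14.780 V.
I_s = V_s/R = 14.780/13.8 = 1.0710 A.
P_out = V_s I_s = 14.780 × 1.0710 = 15.830 W.
P_in = P_out/η = 15.830/0.914 = 17.319 W.
I_p = P_in/V_p = 17.319/120 = 0.144 A.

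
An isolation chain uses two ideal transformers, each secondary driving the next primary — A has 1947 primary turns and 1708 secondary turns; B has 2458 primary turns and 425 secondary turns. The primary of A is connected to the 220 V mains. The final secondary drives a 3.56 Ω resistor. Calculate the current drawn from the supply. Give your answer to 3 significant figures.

After A: V = 220.00 × 1708/1947 = 192.99 V.
After B: V = 192.99 × 425/2458 = 33.370 V.
I_load = 33.370/3.56 = 9.3735 A, so P_out = 33.370 × 9.3735 = 312.79 W.
All ideal ⇒ P_in = P_out, so I_supply = 312.79/220 = 1.42 A.

I_supply ≈ 1.42 A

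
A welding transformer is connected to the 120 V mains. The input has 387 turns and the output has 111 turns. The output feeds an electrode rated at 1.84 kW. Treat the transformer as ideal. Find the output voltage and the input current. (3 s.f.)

V_out = V_in × N_out/N_in = 120 × 111/387 = 34.419 V.
I_out = P/V_out = 1840/34.419 = 53.459 A.
I_in = I_out × N_out/N_in = 53.459 × 111/387 = 15.3 A.

V_out ≈ 34.4 V, I_in ≈ 15.3 A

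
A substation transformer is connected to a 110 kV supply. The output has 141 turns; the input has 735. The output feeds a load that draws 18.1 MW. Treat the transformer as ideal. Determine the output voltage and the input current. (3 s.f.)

V_out = V_in × N_out/N_in = 110000 × 141/735 = 21102 V.
I_out = P/V_out = 1.81×10^7/21102 = 857.74 A.
I_in = I_out × N_out/N_in = 857.74 × 141/735 = 165 A.

V_out ≈ 21100 V, I_in ≈ 165 A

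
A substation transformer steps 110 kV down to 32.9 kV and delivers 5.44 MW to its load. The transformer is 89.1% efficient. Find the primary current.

P_in = P_out/η = 5.44×10^6/0.891 = 6.1055×10^6 W.
I_p = P_in/V_p = 6.1055×10^6/110000 = 55.5 A.

I_p ≈ 55.5 A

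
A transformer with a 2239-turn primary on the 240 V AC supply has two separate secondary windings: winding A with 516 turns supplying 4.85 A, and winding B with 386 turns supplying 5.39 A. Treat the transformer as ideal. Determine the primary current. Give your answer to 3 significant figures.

V_A = 240 × 516/2239 = 55.310 V; V_B = 240 × 386/2239 = 41.376 V.
P_out = V_A I_A + V_B I_B = 55.310×4.85 + 41.376×5.39 = 268.26 + 223.01 = 491.27 W.
Ideal ⇒ P_in = P_out, so I_p = P_out/V_p = 491.27/240 = 2.05 A.

I_p ≈ 2.05 A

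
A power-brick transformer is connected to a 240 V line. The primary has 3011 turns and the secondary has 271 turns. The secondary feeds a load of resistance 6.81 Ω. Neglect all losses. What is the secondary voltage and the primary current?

V_s = V_p × N_s/N_p = 240 × 271/3011 = 21.601 V.
I_s = V_s/R = 21.601/6.81 = 3.1719 A.
I_p = I_s × N_s/N_p = 3.1719 × 271/3011 = 0.285 A.

V_s ≈ 21.6 V, I_p ≈ 0.285 A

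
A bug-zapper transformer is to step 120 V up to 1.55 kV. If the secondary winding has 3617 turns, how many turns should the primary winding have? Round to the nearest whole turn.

N_p = 280 turns

N_p/N_s = V_p/V_s, so N_p = 3617 × 120/1550 = 280.0 ≈ 280 turns.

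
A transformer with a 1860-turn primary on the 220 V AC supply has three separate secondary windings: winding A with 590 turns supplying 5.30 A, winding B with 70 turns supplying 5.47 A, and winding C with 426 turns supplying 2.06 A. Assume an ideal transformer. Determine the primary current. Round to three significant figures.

V_A = 220 × 590/1860 = 69.785 V; V_B = 220 × 70/1860 = 8.2796 V; V_C = 220 × 426/1860 = 50.387 V.
P_out = V_A I_A + V_B I_B + V_C I_C = 69.785×5.30 + 8.2796×5.47 + 50.387×2.06 = 369.86 + 45.289 + 103.80 = 518.95 W.
Ideal ⇒ P_in = P_out, so I_p = P_out/V_p = 518.95/220 = 2.36 A.

I_p ≈ 2.36 A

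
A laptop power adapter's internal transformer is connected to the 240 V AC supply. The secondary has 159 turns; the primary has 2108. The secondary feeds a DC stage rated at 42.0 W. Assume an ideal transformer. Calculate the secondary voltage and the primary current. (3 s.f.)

V_s ≈ 18.1 V, I_p ≈ 0.175 A

V_s = V_p × N_s/N_p = 240 × 159/2108 = 18.102 V.
I_s = P/V_s = 42.0/18.102 = 2.3201 A.
I_p = I_s × N_s/N_p = 2.3201 × 159/2108 = 0.175 A.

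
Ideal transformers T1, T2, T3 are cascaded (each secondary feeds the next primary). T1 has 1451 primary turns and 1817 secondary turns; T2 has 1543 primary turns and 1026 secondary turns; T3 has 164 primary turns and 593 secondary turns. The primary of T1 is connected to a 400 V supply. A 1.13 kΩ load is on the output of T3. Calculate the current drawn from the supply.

I_supply ≈ 3.21 A

After T1: V = 400.00 × 1817/1451 = 500.90 V.
After T2: V = 500.90 × 1026/1543 = 333.06 V.
After T3: V = 333.06 × 593/164 = 1204.3 V.
I_load = 1204.3/1130 = 1.0658 A, so P_out = 1204.3 × 1.0658 = 1283.5 W.
All ideal ⇒ P_in = P_out, so I_supply = 1283.5/400 = 3.21 A.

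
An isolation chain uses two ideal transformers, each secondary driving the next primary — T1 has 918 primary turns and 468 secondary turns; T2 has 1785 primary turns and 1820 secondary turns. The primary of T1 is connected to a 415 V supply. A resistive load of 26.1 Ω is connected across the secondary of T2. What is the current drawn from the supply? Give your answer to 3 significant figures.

I_supply ≈ 4.30 A

Secondary of T1: V = 415.00 × 468/918 = 211.57 V.
Secondary of T2: V = 211.57 × 1820/1785 = 215.72 V.
I_load = 215.72/26.1 = 8.2650 A, so P_out = 215.72 × 8.2650 = 1782.9 W.
All ideal ⇒ P_in = P_out, so I_supply = 1782.9/415 = 4.30 A.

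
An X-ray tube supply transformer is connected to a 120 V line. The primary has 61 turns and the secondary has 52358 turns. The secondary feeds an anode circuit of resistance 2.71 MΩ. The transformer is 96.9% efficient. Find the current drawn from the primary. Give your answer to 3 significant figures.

V_s = 120 × 52358/61 = 103000 V.
I_s = V_s/R = 103000/(2.71×10^6) = 0.038007 A.
P_out = V_s I_s = 103000 × 0.038007 = 3914.7 W.
P_in = P_out/η = 3914.7/0.969 = 4039.9 W.
I_p = P_in/V_p = 4039.9/120 = 33.7 A.

I_p ≈ 33.7 A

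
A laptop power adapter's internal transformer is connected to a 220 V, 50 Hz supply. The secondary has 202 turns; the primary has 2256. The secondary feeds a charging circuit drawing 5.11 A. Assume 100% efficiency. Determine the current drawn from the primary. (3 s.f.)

I_p ≈ 0.458 A

For an ideal transformer I_p N_p = I_s N_s, so I_p = 5.11 × 202/2256 = 0.458 A.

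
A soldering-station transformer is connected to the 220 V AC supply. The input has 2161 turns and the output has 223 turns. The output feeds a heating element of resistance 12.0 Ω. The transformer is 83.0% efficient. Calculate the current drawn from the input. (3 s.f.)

I_in ≈ 0.235 A

V_out = 220 × 223/2161 = 22.702 V.
I_out = V_out/R = 22.702/12.0 = 1.8919 A.
P_out = V_out I_out = 22.702 × 1.8919 = 42.950 W.
P_in = P_out/η = 42.950/0.830 = 51.747 W.
I_in = P_in/V_in = 51.747/220 = 0.235 A.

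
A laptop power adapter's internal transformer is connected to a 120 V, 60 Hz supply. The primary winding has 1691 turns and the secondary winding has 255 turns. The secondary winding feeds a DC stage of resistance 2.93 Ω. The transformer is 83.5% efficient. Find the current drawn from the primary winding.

I_p ≈ 1.12 A

V_s = 120 × 255/1691 = 18.096 V.
I_s = V_s/R = 18.096/2.93 = 6.1760 A.
P_out = V_s I_s = 18.096 × 6.1760 = 111.76 W.
P_in = P_out/η = 111.76/0.835 = 133.84 W.
I_p = P_in/V_p = 133.84/120 = 1.12 A.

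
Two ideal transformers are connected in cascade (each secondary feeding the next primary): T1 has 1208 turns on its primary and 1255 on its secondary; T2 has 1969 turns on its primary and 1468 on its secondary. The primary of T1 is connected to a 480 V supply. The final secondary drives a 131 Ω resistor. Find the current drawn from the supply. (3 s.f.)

After T1: V = 480.00 × 1255/1208 = 498.68 V.
After T2: V = 498.68 × 1468/1969 = 371.79 V.
I_load = 371.79/131 = 2.8381 A, so P_out = 371.79 × 2.8381 = 1055.2 W.
All ideal ⇒ P_in = P_out, so I_supply = 1055.2/480 = 2.20 A.

I_supply ≈ 2.20 A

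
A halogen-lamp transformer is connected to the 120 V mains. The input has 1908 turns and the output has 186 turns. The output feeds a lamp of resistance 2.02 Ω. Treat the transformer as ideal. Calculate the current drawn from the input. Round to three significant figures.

I_in ≈ 0.565 A

V_out = V_in × N_out/N_in = 120 × 186/1908 = 11.698 V.
I_out = V_out/R = 11.698/2.02 = 5.7911 A.
For an ideal transformer I_in N_in = I_out N_out, so I_in = 5.7911 × 186/1908 = 0.565 A.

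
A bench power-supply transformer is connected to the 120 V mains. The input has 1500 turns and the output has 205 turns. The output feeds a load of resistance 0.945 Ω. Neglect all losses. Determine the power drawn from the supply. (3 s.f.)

P ≈ 285 W

V_out = V_in × N_out/N_in = 120 × 205/1500 = 16.400 V.
I_out = V_out/R = 16.400/0.945 = 17.354 A.
I_in = I_out × N_out/N_in = 17.354 × 205/1500 = 2.3718 A.
P = V_in I_in = 120 × 2.3718 = 285 W.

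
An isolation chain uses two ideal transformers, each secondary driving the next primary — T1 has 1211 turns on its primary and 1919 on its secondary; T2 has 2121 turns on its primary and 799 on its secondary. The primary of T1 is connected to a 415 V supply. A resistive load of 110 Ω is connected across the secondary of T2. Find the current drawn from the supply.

After T1: V = 415.00 × 1919/1211 = 657.63 V.
After T2: V = 657.63 × 799/2121 = 247.73 V.
I_load = 247.73/110 = 2.2521 A, so P_out = 247.73 × 2.2521 = 557.93 W.
All ideal ⇒ P_in = P_out, so I_supply = 557.93/415 = 1.34 A.

I_supply ≈ 1.34 A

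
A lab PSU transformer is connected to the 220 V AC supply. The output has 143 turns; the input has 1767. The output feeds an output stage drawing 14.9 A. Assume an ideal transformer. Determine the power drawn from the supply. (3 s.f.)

P ≈ 265 W

I_in = I_out × N_out/N_in = 14.9 × 143/1767 = 1.2058 A.
P = V_in I_in = 220 × 1.2058 = 265 W.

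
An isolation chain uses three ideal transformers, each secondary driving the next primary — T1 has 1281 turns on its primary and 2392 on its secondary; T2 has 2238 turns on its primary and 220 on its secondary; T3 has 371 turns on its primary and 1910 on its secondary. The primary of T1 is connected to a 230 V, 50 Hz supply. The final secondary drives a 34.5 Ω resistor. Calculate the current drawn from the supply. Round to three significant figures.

I_supply ≈ 5.95 A

After T1: V = 230.00 × 2392/1281 = 429.48 V.
After T2: V = 429.48 × 220/2238 = 42.218 V.
After T3: V = 42.218 × 1910/371 = 217.35 V.
I_load = 217.35/34.5 = 6.3000 A, so P_out = 217.35 × 6.3000 = 1369.3 W.
All ideal ⇒ P_in = P_out, so I_supply = 1369.3/230 = 5.95 A.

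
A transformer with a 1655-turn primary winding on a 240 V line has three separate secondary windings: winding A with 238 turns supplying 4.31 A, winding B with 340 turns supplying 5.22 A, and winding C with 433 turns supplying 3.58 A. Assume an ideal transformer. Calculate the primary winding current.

I_p ≈ 2.63 A

V_A = 240 × 238/1655 = 34.514 V; V_B = 240 × 340/1655 = 49.305 V; V_C = 240 × 433/1655 = 62.792 V.
P_out = V_A I_A + V_B I_B + V_C I_C = 34.514×4.31 + 49.305×5.22 + 62.792×3.58 = 148.75 + 257.37 + 224.79 = 630.92 W.
Ideal ⇒ P_in = P_out, so I_p = P_out/V_p = 630.92/240 = 2.63 A.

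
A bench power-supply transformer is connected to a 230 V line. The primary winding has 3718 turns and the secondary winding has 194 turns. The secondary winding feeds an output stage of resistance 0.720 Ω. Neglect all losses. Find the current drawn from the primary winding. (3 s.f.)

V_s = V_p × N_s/N_p = 230 × 194/3718 = 12.001 V.
I_s = V_s/R = 12.001/0.720 = 16.668 A.
For an ideal transformer I_p N_p = I_s N_s, so I_p = 16.668 × 194/3718 = 0.870 A.

I_p ≈ 0.870 A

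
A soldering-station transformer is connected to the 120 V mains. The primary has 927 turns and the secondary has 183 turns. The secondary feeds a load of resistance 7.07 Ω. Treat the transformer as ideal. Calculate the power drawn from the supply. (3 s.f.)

V_s = V_p × N_s/N_p = 120 × 183/927 = 23.689 V.
I_s = V_s/R = 23.689/7.07 = 3.3507 A.
I_p = I_s × N_s/N_p = 3.3507 × 183/927 = 0.66146 A.
P = V_p I_p = 120 × 0.66146 = 79.4 W.

P ≈ 79.4 W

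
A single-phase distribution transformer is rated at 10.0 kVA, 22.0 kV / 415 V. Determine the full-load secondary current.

I_s ≈ 24.1 A

I_s = S/V_s = 10000/415 = 24.1 A.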